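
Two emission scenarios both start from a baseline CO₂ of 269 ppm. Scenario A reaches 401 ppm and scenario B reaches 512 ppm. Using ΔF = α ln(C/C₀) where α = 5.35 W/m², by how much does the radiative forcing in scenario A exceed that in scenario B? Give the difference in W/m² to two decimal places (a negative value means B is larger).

ΔF_A = 5.35 ln(401/269) = 5.35 × 0.39925 = 2.1360 W/m².
ΔF_B = 5.35 ln(512/269) = 5.35 × 0.64361 = 3.4433 W/m².
Difference: 2.1360 − 3.4433 = -1.3073 W/m².
(Equivalently, ΔF_A − ΔF_B = 5.35 ln(401/512) = 5.35 × -0.24436 = -1.3073 W/m².)

ΔF_A − ΔF_B = -1.31 W/m²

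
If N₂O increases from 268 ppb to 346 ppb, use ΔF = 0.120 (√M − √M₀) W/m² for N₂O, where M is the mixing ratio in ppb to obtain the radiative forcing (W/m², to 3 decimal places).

N₂O: 0.120 × (√346 − √268) = 0.120 × (18.6011 − 16.3707) = 0.120 × 2.2304 = 0.2676 W/m².

ΔF = 0.268 W/m²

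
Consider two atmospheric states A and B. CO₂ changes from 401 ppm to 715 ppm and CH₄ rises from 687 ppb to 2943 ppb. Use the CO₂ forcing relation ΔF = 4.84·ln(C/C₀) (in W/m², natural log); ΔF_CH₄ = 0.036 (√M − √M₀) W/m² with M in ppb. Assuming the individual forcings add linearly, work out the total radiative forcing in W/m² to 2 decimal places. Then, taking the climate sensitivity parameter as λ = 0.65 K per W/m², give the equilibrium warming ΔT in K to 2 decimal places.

ΔF = 3.81 W/m²; ΔT = 2.48 K

CO₂: 4.84 × ln(715/401) = 4.84 × ln(1.78304) = 4.84 × 0.57832 = 2.7991 W/m².
CH₄: 0.036 × (√2943 − √687) = 0.036 × (54.2494 − 26.2107) = 0.036 × 28.0387 = 1.0094 W/m².
Total ΔF = 2.7991 + 1.0094 = 3.8085 W/m².
ΔT = λ ΔF = 0.65 × 3.81 = 2.4765 K.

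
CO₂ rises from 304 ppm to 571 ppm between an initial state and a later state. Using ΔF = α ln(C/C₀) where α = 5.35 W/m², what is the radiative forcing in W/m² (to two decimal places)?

ΔF = 3.37 W/m²

CO₂: 5.35 × ln(571/304) = 5.35 × ln(1.87829) = 5.35 × 0.63036 = 3.3724 W/m².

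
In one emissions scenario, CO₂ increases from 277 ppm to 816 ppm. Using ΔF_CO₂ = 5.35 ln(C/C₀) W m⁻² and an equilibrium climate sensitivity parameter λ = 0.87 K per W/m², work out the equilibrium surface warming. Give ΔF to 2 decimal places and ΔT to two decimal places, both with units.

ΔF = 5.78 W/m²; ΔT = 5.03 K

CO₂: 5.35 × ln(816/277) = 5.35 × ln(2.94585) = 5.35 × 1.08040 = 5.7801 W/m².
ΔT = λ ΔF = 0.87 × 5.78 = 5.0286 K.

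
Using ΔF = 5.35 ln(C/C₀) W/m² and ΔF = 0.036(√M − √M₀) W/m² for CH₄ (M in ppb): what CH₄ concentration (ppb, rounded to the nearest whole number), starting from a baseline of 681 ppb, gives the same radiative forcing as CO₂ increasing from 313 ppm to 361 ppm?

CO₂ forcing: 5.35 × ln(361/313) = 5.35 × 0.142675 = 0.76331 W/m².
Set 0.036(√M − √681) = 0.76331: √M = 0.76331/0.036 + √681 = 21.2031 + 26.0960 = 47.2991.
M = (47.2991)² = 2237.20 ppb.

M ≈ 2237 ppb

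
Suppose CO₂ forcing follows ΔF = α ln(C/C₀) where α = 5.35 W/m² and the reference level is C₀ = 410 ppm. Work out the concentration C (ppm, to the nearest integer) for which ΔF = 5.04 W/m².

Set 5.35 ln(C/410) = 5.04, so ln(C/410) = 5.04/5.35 = 0.94206.
Then C/410 = e^0.94206 = 2.56526, giving C = 410 × 2.56526 = 1051.76 ppm.

C ≈ 1052 ppm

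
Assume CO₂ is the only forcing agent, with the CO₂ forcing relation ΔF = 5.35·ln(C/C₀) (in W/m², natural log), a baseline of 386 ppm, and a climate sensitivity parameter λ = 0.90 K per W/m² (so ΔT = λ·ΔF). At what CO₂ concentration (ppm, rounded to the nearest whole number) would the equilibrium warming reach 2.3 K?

Required forcing: ΔF = ΔT/λ = 2.3/0.90 = 2.5556 W/m².
Then ln(C/386) = ΔF/5.35 = 2.5556/5.35 = 0.47768.
So C = 386 × e^0.47768 = 386 × 1.61233 = 622.36 ppm.

C ≈ 622 ppm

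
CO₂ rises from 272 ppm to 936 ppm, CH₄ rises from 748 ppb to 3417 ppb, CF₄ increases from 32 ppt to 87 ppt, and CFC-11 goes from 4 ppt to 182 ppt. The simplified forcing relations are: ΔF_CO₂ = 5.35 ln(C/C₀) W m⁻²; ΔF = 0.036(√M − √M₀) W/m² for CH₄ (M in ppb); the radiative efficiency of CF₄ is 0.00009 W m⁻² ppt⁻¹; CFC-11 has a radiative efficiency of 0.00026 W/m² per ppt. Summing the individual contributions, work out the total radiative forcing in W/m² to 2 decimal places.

ΔF = 7.78 W/m²

CO₂: 5.35 × ln(936/272) = 5.35 × ln(3.44118) = 5.35 × 1.23581 = 6.6116 W/m².
CH₄: 0.036 × (√3417 − √748) = 0.036 × (58.4551 − 27.3496) = 0.036 × 31.1055 = 1.1198 W/m².
CF₄: ΔF = 0.00009 × (87 − 32) = 0.00009 × 55 = 0.0050 W/m².
CFC-11: ΔF = 0.00026 × (182 − 4) = 0.00026 × 178 = 0.0463 W/m².
Total ΔF = 6.6116 + 1.1198 + 0.0050 + 0.0463 = 7.7827 W/m².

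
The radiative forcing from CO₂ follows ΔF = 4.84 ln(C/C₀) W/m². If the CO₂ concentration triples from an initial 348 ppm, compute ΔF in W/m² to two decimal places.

ΔF = 5.32 W/m²

ΔF = 4.84 × ln(3) = 4.84 × 1.09861 = 5.3173 W/m².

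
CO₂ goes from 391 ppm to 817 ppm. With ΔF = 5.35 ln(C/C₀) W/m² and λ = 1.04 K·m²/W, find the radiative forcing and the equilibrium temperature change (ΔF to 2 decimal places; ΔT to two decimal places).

CO₂: 5.35 × ln(817/391) = 5.35 × ln(2.08951) = 5.35 × 0.73693 = 3.9426 W/m².
ΔT = λ ΔF = 1.04 × 3.94 = 4.0976 K.

ΔF = 3.94 W/m²; ΔT = 4.10 K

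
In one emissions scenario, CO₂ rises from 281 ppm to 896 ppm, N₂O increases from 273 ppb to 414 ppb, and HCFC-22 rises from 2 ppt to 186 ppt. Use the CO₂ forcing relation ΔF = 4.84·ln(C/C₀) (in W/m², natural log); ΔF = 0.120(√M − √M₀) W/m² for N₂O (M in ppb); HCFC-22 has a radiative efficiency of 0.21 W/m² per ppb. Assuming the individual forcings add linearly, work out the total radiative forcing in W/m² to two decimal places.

CO₂: 4.84 × ln(896/281) = 4.84 × ln(3.18861) = 4.84 × 1.15959 = 5.6124 W/m².
N₂O: 0.120 × (√414 − √273) = 0.120 × (20.3470 − 16.5227) = 0.120 × 3.8243 = 0.4589 W/m².
HCFC-22: Δ = 186 − 2 = 184 ppt = 0.184 ppb; ΔF = 0.21 × 0.184 = 0.0386 W/m².
Total ΔF = 5.6124 + 0.4589 + 0.0386 = 6.1099 W/m².

ΔF = 6.11 W/m²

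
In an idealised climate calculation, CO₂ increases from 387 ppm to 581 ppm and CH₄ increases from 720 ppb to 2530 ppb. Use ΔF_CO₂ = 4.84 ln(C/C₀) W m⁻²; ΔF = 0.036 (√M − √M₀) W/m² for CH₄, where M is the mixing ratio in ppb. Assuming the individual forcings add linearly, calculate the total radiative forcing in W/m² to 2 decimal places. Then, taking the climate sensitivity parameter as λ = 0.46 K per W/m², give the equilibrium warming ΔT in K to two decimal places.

CO₂: 4.84 × ln(581/387) = 4.84 × ln(1.50129) = 4.84 × 0.40632 = 1.9666 W/m².
CH₄: 0.036 × (√2530 − √720) = 0.036 × (50.2991 − 26.8328) = 0.036 × 23.4663 = 0.8448 W/m².
Total ΔF = 1.9666 + 0.8448 = 2.8114 W/m².
ΔT = λ ΔF = 0.46 × 2.81 = 1.2926 K.

ΔF = 2.81 W/m²; ΔT = 1.29 K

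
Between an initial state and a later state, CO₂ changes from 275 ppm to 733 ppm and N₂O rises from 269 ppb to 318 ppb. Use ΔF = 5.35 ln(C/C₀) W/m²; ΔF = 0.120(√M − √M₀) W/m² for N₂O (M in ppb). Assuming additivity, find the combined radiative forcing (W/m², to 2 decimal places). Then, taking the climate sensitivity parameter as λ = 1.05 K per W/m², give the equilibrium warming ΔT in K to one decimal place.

CO₂: 5.35 × ln(733/275) = 5.35 × ln(2.66545) = 5.35 × 0.98037 = 5.2450 W/m².
N₂O: 0.120 × (√318 − √269) = 0.120 × (17.8326 − 16.4012) = 0.120 × 1.4314 = 0.1718 W/m².
Total ΔF = 5.2450 + 0.1718 = 5.4168 W/m².
ΔT = λ ΔF = 1.05 × 5.42 = 5.6910 K.

ΔF = 5.42 W/m²; ΔT = 5.7 K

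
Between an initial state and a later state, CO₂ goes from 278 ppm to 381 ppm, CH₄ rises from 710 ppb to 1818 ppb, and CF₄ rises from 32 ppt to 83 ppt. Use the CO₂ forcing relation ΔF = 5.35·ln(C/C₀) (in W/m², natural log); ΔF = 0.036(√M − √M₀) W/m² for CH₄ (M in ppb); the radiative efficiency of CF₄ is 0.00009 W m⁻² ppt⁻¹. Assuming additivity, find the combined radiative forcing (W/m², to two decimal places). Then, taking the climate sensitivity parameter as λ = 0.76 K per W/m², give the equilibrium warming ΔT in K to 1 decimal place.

ΔF = 2.27 W/m²; ΔT = 1.7 K

CO₂: 5.35 × ln(381/278) = 5.35 × ln(1.37050) = 5.35 × 0.31518 = 1.6862 W/m².
CH₄: 0.036 × (√1818 − √710) = 0.036 × (42.6380 − 26.6458) = 0.036 × 15.9922 = 0.5757 W/m².
CF₄: ΔF = 0.00009 × (83 − 32) = 0.00009 × 51 = 0.0046 W/m².
Total ΔF = 1.6862 + 0.5757 + 0.0046 = 2.2665 W/m².
ΔT = λ ΔF = 0.76 × 2.27 = 1.7252 K.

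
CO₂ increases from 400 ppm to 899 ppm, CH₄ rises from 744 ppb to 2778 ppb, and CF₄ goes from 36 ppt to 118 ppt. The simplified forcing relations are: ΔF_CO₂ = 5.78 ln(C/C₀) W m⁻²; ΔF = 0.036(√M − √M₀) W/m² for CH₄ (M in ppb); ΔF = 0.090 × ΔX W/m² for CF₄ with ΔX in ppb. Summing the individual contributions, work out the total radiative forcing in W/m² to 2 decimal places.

ΔF = 5.60 W/m²

CO₂: 5.78 × ln(899/400) = 5.78 × ln(2.24750) = 5.78 × 0.80982 = 4.6808 W/m².
CH₄: 0.036 × (√2778 − √744) = 0.036 × (52.7067 − 27.2764) = 0.036 × 25.4303 = 0.9155 W/m².
CF₄: Δ = 118 − 36 = 82 ppt = 0.082 ppb; ΔF = 0.090 × 0.082 = 0.0074 W/m².
Total ΔF = 4.6808 + 0.9155 + 0.0074 = 5.6037 W/m².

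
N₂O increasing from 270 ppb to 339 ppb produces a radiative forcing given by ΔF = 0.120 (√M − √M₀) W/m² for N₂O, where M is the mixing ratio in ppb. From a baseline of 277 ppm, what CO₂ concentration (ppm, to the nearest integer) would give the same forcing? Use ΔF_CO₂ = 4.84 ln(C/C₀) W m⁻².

N₂O forcing: 0.120 × (√339 − √270) = 0.120 × (18.4120 − 16.4317) = 0.120 × 1.9803 = 0.23764 W/m².
Set 4.84 ln(C/277) = 0.23764: ln(C/277) = 0.23764/4.84 = 0.04910, so C = 277 × e^0.04910 = 277 × 1.05033 = 290.94 ppm.

C ≈ 291 ppm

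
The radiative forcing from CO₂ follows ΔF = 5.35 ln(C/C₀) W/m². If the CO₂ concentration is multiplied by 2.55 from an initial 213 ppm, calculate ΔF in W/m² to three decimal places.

ΔF = 5.008 W/m²

Because the forcing depends only on the ratio C/C₀, the initial concentration does not enter.
ΔF = 5.35 × ln(2.55) = 5.35 × 0.93609 = 5.0081 W/m².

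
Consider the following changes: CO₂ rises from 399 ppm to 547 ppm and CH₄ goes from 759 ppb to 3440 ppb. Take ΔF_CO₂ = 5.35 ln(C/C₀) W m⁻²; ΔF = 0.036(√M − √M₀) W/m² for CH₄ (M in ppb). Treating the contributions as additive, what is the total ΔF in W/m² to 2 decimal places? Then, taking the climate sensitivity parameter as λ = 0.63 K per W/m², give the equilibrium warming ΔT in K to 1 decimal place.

CO₂: 5.35 × ln(547/399) = 5.35 × ln(1.37093) = 5.35 × 0.31549 = 1.6879 W/m².
CH₄: 0.036 × (√3440 − √759) = 0.036 × (58.6515 − 27.5500) = 0.036 × 31.1015 = 1.1197 W/m².
Total ΔF = 1.6879 + 1.1197 = 2.8076 W/m².
ΔT = λ ΔF = 0.63 × 2.81 = 1.7703 K.

ΔF = 2.81 W/m²; ΔT = 1.8 K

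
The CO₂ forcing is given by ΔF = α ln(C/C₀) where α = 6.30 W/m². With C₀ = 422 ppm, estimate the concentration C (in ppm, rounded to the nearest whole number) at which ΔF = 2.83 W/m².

C ≈ 661 ppm

Set 6.30 ln(C/422) = 2.83, so ln(C/422) = 2.83/6.30 = 0.44921.
Then C/422 = e^0.44921 = 1.56707, giving C = 422 × 1.56707 = 661.30 ppm.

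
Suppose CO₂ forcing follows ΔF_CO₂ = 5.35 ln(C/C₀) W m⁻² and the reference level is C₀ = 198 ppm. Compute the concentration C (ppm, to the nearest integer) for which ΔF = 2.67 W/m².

Set 5.35 ln(C/198) = 2.67, so ln(C/198) = 2.67/5.35 = 0.49907.
Then C/198 = e^0.49907 = 1.64719, giving C = 198 × 1.64719 = 326.14 ppm.

C ≈ 326 ppm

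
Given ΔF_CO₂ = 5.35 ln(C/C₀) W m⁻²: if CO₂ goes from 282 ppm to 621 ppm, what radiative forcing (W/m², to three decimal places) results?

ΔF = 4.223 W/m²

CO₂ absorption bands are partially saturated, so forcing scales with the logarithm of the concentration ratio.
CO₂: 5.35 × ln(621/282) = 5.35 × ln(2.20213) = 5.35 × 0.78943 = 4.2235 W/m².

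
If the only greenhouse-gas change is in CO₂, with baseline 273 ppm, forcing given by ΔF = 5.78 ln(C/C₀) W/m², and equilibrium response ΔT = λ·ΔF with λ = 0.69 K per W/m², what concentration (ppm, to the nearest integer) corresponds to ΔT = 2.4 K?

C ≈ 498 ppm

Required forcing: ΔF = ΔT/λ = 2.4/0.69 = 3.4783 W/m².
Then ln(C/273) = ΔF/5.78 = 3.4783/5.78 = 0.60178.
So C = 273 × e^0.60178 = 273 × 1.82537 = 498.33 ppm.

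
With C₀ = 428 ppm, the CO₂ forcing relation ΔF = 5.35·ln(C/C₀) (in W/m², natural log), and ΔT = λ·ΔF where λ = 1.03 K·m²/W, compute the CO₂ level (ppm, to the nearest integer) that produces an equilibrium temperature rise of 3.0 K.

Required forcing: ΔF = ΔT/λ = 3.0/1.03 = 2.9126 W/m².
Then ln(C/428) = ΔF/5.35 = 2.9126/5.35 = 0.54441.
So C = 428 × e^0.54441 = 428 × 1.72359 = 737.70 ppm.

C ≈ 738 ppm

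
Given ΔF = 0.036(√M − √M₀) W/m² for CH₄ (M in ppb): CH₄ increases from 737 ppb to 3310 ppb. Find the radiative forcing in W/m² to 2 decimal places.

ΔF = 1.09 W/m²

CH₄: 0.036 × (√3310 − √737) = 0.036 × (57.5326 − 27.1477) = 0.036 × 30.3849 = 1.0939 W/m².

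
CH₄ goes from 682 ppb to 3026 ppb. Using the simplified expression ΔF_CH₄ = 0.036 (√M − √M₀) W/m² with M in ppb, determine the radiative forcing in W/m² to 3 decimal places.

ΔF = 1.040 W/m²

CH₄: 0.036 × (√3026 − √682) = 0.036 × (55.0091 − 26.1151) = 0.036 × 28.8940 = 1.0402 W/m².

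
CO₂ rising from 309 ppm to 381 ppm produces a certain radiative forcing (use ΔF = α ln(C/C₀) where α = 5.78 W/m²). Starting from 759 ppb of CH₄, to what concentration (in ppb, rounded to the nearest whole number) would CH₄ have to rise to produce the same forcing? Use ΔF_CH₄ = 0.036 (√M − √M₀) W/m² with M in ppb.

M ≈ 3743 ppb

CO₂ forcing: 5.78 × ln(381/309) = 5.78 × 0.209458 = 1.21067 W/m².
Set 0.036(√M − √759) = 1.21067: √M = 1.21067/0.036 + √759 = 33.6297 + 27.5500 = 61.1797.
M = (61.1797)² = 3742.96 ppb.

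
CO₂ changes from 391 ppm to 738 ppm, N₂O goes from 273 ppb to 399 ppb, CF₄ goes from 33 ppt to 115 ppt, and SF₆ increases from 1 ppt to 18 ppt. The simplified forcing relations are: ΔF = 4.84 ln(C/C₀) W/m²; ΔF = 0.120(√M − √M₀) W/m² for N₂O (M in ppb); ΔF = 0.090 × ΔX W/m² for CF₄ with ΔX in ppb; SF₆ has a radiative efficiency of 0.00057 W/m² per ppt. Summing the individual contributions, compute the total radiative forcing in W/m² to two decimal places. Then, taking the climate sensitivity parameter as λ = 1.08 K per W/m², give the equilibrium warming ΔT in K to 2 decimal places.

ΔF = 3.51 W/m²; ΔT = 3.79 K

CO₂: 4.84 × ln(738/391) = 4.84 × ln(1.88747) = 4.84 × 0.63524 = 3.0746 W/m².
N₂O: 0.120 × (√399 − √273) = 0.120 × (19.9750 − 16.5227) = 0.120 × 3.4523 = 0.4143 W/m².
CF₄: Δ = 115 − 33 = 82 ppt = 0.082 ppb; ΔF = 0.090 × 0.082 = 0.0074 W/m².
SF₆: ΔF = 0.00057 × (18 − 1) = 0.00057 × 17 = 0.0097 W/m².
Total ΔF = 3.0746 + 0.4143 + 0.0074 + 0.0097 = 3.5060 W/m².
ΔT = λ ΔF = 1.08 × 3.51 = 3.7908 K.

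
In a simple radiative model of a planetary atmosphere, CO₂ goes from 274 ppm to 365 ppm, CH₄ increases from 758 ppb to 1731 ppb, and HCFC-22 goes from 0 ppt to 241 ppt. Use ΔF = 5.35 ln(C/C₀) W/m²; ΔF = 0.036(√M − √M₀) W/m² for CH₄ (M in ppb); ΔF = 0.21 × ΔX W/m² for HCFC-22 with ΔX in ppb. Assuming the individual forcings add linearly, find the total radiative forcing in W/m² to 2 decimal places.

CO₂: 5.35 × ln(365/274) = 5.35 × ln(1.33212) = 5.35 × 0.28677 = 1.5342 W/m².
CH₄: 0.036 × (√1731 − √758) = 0.036 × (41.6053 − 27.5318) = 0.036 × 14.0735 = 0.5066 W/m².
HCFC-22: Δ = 241 − 0 = 241 ppt = 0.241 ppb; ΔF = 0.21 × 0.241 = 0.0506 W/m².
Total ΔF = 1.5342 + 0.5066 + 0.0506 = 2.0914 W/m².

ΔF = 2.09 W/m²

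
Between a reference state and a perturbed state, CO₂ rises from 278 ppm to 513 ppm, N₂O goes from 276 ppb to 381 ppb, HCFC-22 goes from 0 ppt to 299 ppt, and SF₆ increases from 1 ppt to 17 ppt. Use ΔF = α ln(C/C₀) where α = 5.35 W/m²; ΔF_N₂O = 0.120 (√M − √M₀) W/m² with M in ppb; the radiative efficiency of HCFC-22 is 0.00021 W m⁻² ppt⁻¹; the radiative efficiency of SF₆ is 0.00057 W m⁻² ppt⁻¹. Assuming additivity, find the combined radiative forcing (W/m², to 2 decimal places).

ΔF = 3.70 W/m²

CO₂: 5.35 × ln(513/278) = 5.35 × ln(1.84532) = 5.35 × 0.61265 = 3.2777 W/m².
N₂O: 0.120 × (√381 − √276) = 0.120 × (19.5192 − 16.6132) = 0.120 × 2.9060 = 0.3487 W/m².
HCFC-22: ΔF = 0.00021 × (299 − 0) = 0.00021 × 299 = 0.0628 W/m².
SF₆: ΔF = 0.00057 × (17 − 1) = 0.00057 × 16 = 0.0091 W/m².
Total ΔF = 3.2777 + 0.3487 + 0.0628 + 0.0091 = 3.6983 W/m².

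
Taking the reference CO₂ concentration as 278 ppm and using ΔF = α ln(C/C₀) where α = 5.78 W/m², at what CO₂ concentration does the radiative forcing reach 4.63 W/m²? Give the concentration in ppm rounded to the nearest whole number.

C ≈ 619 ppm

Set 5.78 ln(C/278) = 4.63, so ln(C/278) = 4.63/5.78 = 0.80104.
Then C/278 = e^0.80104 = 2.22786, giving C = 278 × 2.22786 = 619.35 ppm.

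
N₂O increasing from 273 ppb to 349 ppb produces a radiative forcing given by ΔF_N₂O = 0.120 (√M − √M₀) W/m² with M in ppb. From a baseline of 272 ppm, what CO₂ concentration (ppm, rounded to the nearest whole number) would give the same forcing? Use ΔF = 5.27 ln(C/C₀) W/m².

N₂O forcing: 0.120 × (√349 − √273) = 0.120 × (18.6815 − 16.5227) = 0.120 × 2.1588 = 0.25906 W/m².
Set 5.27 ln(C/272) = 0.25906: ln(C/272) = 0.25906/5.27 = 0.04916, so C = 272 × e^0.04916 = 272 × 1.05039 = 285.71 ppm.

C ≈ 286 ppm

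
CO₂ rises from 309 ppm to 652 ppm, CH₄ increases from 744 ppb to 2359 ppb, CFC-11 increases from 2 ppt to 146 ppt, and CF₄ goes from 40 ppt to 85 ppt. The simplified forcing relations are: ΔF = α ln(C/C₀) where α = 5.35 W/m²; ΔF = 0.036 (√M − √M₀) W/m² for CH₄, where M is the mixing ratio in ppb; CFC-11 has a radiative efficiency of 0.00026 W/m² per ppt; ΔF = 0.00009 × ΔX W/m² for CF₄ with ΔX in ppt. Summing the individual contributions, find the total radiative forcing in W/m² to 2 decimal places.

CO₂: 5.35 × ln(652/309) = 5.35 × ln(2.11003) = 5.35 × 0.74670 = 3.9948 W/m².
CH₄: 0.036 × (√2359 − √744) = 0.036 × (48.5695 − 27.2764) = 0.036 × 21.2931 = 0.7666 W/m².
CFC-11: ΔF = 0.00026 × (146 − 2) = 0.00026 × 144 = 0.0374 W/m².
CF₄: ΔF = 0.00009 × (85 − 40) = 0.00009 × 45 = 0.0041 W/m².
Total ΔF = 3.9948 + 0.7666 + 0.0374 + 0.0041 = 4.8029 W/m².

ΔF = 4.80 W/m²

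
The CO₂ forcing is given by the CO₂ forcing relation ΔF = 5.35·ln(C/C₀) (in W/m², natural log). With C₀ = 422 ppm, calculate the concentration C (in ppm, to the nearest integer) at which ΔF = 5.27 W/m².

C ≈ 1130 ppm

Set 5.35 ln(C/422) = 5.27, so ln(C/422) = 5.27/5.35 = 0.98505.
Then C/422 = e^0.98505 = 2.67795, giving C = 422 × 2.67795 = 1130.09 ppm.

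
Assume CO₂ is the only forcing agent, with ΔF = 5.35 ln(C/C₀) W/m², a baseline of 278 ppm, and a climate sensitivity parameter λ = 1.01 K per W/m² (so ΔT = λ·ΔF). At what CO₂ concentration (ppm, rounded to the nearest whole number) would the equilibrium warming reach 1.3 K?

Required forcing: ΔF = ΔT/λ = 1.3/1.01 = 1.2871 W/m².
Then ln(C/278) = ΔF/5.35 = 1.2871/5.35 = 0.24058.
So C = 278 × e^0.24058 = 278 × 1.27199 = 353.61 ppm.

C ≈ 354 ppm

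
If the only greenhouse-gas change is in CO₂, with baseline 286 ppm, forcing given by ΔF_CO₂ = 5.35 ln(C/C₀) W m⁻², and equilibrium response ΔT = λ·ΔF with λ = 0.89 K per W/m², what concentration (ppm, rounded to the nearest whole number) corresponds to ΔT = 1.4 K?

C ≈ 384 ppm

Required forcing: ΔF = ΔT/λ = 1.4/0.89 = 1.5730 W/m².
Then ln(C/286) = ΔF/5.35 = 1.5730/5.35 = 0.29402.
So C = 286 × e^0.29402 = 286 × 1.34181 = 383.76 ppm.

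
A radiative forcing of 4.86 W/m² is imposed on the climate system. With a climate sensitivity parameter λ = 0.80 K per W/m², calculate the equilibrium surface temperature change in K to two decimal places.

ΔT = 3.89 K

ΔT = λ ΔF = 0.80 × 4.86 = 3.8880 K.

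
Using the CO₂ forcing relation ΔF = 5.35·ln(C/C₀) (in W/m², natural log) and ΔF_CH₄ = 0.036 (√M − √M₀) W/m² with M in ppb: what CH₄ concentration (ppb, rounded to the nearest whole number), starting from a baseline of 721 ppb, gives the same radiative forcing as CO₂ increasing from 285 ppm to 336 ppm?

M ≈ 2633 ppb

CO₂ forcing: 5.35 × ln(336/285) = 5.35 × 0.164622 = 0.88073 W/m².
Set 0.036(√M − √721) = 0.88073: √M = 0.88073/0.036 + √721 = 24.4647 + 26.8514 = 51.3161.
M = (51.3161)² = 2633.34 ppb.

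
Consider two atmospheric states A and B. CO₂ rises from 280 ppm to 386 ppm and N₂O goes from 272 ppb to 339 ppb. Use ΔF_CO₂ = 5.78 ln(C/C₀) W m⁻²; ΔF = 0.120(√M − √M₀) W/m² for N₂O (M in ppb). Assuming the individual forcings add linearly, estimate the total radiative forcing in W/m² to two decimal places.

ΔF = 2.09 W/m²

CO₂: 5.78 × ln(386/280) = 5.78 × ln(1.37857) = 5.78 × 0.32105 = 1.8557 W/m².
N₂O: 0.120 × (√339 − √272) = 0.120 × (18.4120 − 16.4924) = 0.120 × 1.9196 = 0.2304 W/m².
Total ΔF = 1.8557 + 0.2304 = 2.0861 W/m².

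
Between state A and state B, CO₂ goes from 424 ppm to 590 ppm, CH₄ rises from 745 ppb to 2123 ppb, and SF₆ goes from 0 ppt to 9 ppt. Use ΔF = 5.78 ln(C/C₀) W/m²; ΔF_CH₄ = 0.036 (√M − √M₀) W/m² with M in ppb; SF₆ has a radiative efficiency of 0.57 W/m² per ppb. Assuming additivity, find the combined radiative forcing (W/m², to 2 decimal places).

ΔF = 2.59 W/m²

CO₂: 5.78 × ln(590/424) = 5.78 × ln(1.39151) = 5.78 × 0.33039 = 1.9097 W/m².
CH₄: 0.036 × (√2123 − √745) = 0.036 × (46.0760 − 27.2947) = 0.036 × 18.7813 = 0.6761 W/m².
SF₆: Δ = 9 − 0 = 9 ppt = 0.009 ppb; ΔF = 0.57 × 0.009 = 0.0051 W/m².
Total ΔF = 1.9097 + 0.6761 + 0.0051 = 2.5909 W/m².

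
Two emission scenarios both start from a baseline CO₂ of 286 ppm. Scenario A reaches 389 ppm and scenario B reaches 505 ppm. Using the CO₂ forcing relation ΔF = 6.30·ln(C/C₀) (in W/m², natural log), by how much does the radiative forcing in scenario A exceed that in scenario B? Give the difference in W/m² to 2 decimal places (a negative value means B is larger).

ΔF_A = 6.30 ln(389/286) = 6.30 × 0.30759 = 1.9378 W/m².
ΔF_B = 6.30 ln(505/286) = 6.30 × 0.56857 = 3.5820 W/m².
Difference: 1.9378 − 3.5820 = -1.6442 W/m².

ΔF_A − ΔF_B = -1.64 W/m²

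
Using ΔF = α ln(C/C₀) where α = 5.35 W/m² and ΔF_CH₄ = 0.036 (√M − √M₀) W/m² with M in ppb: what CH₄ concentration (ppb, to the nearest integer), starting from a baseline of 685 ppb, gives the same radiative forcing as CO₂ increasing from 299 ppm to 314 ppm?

CO₂ forcing: 5.35 × ln(314/299) = 5.35 × 0.048949 = 0.26188 W/m².
Set 0.036(√M − √685) = 0.26188: √M = 0.26188/0.036 + √685 = 7.2744 + 26.1725 = 33.4469.
M = (33.4469)² = 1118.70 ppb.

M ≈ 1119 ppb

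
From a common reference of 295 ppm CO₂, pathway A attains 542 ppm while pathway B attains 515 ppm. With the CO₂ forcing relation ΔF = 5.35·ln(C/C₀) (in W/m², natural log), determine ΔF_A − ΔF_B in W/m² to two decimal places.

ΔF_A = 5.35 ln(542/295) = 5.35 × 0.60829 = 3.2544 W/m².
ΔF_B = 5.35 ln(515/295) = 5.35 × 0.55719 = 2.9810 W/m².
Difference: 3.2544 − 2.9810 = 0.2734 W/m².
(Equivalently, ΔF_A − ΔF_B = 5.35 ln(542/515) = 5.35 × 0.05110 = 0.2734 W/m².)

ΔF_A − ΔF_B = 0.27 W/m²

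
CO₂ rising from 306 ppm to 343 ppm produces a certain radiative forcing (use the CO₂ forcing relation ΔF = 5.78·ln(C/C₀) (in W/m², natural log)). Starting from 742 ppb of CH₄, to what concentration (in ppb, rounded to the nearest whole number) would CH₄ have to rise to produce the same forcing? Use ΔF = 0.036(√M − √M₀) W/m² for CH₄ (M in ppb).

M ≈ 2076 ppb

CO₂ forcing: 5.78 × ln(343/306) = 5.78 × 0.114145 = 0.65976 W/m².
Set 0.036(√M − √742) = 0.65976: √M = 0.65976/0.036 + √742 = 18.3267 + 27.2397 = 45.5664.
M = (45.5664)² = 2076.30 ppb.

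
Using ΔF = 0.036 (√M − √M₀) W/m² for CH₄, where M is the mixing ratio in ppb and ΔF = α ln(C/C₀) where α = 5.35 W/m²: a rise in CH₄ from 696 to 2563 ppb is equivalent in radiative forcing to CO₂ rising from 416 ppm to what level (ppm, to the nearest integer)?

C ≈ 490 ppm

CH₄ forcing: 0.036 × (√2563 − √696) = 0.036 × (50.6261 − 26.3818) = 0.036 × 24.2443 = 0.87279 W/m².
Set 5.35 ln(C/416) = 0.87279: ln(C/416) = 0.87279/5.35 = 0.16314, so C = 416 × e^0.16314 = 416 × 1.17720 = 489.72 ppm.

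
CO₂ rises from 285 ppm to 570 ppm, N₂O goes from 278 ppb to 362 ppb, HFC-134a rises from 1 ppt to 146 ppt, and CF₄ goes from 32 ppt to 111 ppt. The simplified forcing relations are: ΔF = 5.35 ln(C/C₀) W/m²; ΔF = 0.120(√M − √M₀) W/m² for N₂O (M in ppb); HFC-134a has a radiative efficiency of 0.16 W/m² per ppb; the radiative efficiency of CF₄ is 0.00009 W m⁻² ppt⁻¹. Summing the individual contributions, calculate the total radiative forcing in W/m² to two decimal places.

CO₂: 5.35 × ln(570/285) = 5.35 × ln(2.00000) = 5.35 × 0.69315 = 3.7084 W/m².
N₂O: 0.120 × (√362 − √278) = 0.120 × (19.0263 − 16.6733) = 0.120 × 2.3530 = 0.2824 W/m².
HFC-134a: Δ = 146 − 1 = 145 ppt = 0.145 ppb; ΔF = 0.16 × 0.145 = 0.0232 W/m².
CF₄: ΔF = 0.00009 × (111 − 32) = 0.00009 × 79 = 0.0071 W/m².
Total ΔF = 3.7084 + 0.2824 + 0.0232 + 0.0071 = 4.0211 W/m².

ΔF = 4.02 W/m²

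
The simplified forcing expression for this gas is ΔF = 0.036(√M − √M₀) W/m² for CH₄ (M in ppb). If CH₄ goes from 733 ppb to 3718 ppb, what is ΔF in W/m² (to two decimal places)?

ΔF = 1.22 W/m²

CH₄: 0.036 × (√3718 − √733) = 0.036 × (60.9754 − 27.0740) = 0.036 × 33.9014 = 1.2205 W/m².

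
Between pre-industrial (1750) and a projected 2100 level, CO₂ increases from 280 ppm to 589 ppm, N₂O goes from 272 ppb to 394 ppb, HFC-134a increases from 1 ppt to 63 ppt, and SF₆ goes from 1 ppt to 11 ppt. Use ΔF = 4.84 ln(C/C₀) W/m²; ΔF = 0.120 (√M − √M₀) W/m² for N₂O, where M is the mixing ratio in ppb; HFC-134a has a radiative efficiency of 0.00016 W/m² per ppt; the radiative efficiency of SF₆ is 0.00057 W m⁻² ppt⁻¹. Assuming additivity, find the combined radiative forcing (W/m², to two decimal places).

ΔF = 4.02 W/m²

CO₂: 4.84 × ln(589/280) = 4.84 × ln(2.10357) = 4.84 × 0.74364 = 3.5992 W/m².
N₂O: 0.120 × (√394 − √272) = 0.120 × (19.8494 − 16.4924) = 0.120 × 3.3570 = 0.4028 W/m².
HFC-134a: ΔF = 0.00016 × (63 − 1) = 0.00016 × 62 = 0.0099 W/m².
SF₆: ΔF = 0.00057 × (11 − 1) = 0.00057 × 10 = 0.0057 W/m².
Total ΔF = 3.5992 + 0.4028 + 0.0099 + 0.0057 = 4.0176 W/m².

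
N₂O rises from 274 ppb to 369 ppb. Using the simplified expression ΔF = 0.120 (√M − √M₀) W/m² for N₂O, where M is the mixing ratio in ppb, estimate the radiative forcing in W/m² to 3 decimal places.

N₂O: 0.120 × (√369 − √274) = 0.120 × (19.2094 − 16.5529) = 0.120 × 2.6565 = 0.3188 W/m².

ΔF = 0.319 W/m²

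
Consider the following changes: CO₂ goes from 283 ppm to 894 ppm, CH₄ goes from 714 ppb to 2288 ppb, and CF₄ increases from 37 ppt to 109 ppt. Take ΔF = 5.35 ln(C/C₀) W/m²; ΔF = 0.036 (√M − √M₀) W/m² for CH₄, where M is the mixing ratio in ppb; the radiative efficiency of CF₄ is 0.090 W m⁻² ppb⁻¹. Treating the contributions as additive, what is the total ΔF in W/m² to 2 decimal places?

CO₂: 5.35 × ln(894/283) = 5.35 × ln(3.15901) = 5.35 × 1.15026 = 6.1539 W/m².
CH₄: 0.036 × (√2288 − √714) = 0.036 × (47.8330 − 26.7208) = 0.036 × 21.1122 = 0.7600 W/m².
CF₄: Δ = 109 − 37 = 72 ppt = 0.072 ppb; ΔF = 0.090 × 0.072 = 0.0065 W/m².
Total ΔF = 6.1539 + 0.7600 + 0.0065 = 6.9204 W/m².

ΔF = 6.92 W/m²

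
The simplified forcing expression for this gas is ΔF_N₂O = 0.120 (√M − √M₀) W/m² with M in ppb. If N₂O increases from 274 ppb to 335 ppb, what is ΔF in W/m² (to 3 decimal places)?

N₂O: 0.120 × (√335 − √274) = 0.120 × (18.3030 − 16.5529) = 0.120 × 1.7501 = 0.2100 W/m².

ΔF = 0.210 W/m²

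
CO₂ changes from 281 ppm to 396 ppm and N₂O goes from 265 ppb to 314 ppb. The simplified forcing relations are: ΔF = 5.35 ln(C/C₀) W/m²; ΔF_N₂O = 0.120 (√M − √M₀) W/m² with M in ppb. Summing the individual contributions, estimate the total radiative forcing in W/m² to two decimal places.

CO₂: 5.35 × ln(396/281) = 5.35 × ln(1.40925) = 5.35 × 0.34306 = 1.8354 W/m².
N₂O: 0.120 × (√314 − √265) = 0.120 × (17.7200 − 16.2788) = 0.120 × 1.4412 = 0.1729 W/m².
Total ΔF = 1.8354 + 0.1729 = 2.0083 W/m².

ΔF = 2.01 W/m²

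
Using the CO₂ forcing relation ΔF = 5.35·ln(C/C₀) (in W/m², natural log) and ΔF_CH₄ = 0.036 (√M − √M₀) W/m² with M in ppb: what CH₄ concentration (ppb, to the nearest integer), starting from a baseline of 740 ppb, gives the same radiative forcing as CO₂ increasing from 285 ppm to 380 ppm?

CO₂ forcing: 5.35 × ln(380/285) = 5.35 × 0.287682 = 1.53910 W/m².
Set 0.036(√M − √740) = 1.53910: √M = 1.53910/0.036 + √740 = 42.7528 + 27.2029 = 69.9557.
M = (69.9557)² = 4893.80 ppb.

M ≈ 4894 ppb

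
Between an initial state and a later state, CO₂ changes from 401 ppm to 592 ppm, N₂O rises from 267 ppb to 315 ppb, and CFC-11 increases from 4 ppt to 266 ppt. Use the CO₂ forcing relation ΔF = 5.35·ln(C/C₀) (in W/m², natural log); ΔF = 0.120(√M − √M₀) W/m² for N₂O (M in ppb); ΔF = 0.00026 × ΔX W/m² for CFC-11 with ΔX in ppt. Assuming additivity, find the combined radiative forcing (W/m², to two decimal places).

CO₂: 5.35 × ln(592/401) = 5.35 × ln(1.47631) = 5.35 × 0.38955 = 2.0841 W/m².
N₂O: 0.120 × (√315 − √267) = 0.120 × (17.7482 − 16.3401) = 0.120 × 1.4081 = 0.1690 W/m².
CFC-11: ΔF = 0.00026 × (266 − 4) = 0.00026 × 262 = 0.0681 W/m².
Total ΔF = 2.0841 + 0.1690 + 0.0681 = 2.3212 W/m².

ΔF = 2.32 W/m²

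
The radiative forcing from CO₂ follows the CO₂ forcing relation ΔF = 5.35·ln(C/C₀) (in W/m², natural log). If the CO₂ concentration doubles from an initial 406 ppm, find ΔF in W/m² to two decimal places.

ΔF = 5.35 × ln(2) = 5.35 × 0.69315 = 3.7084 W/m².

ΔF = 3.71 W/m²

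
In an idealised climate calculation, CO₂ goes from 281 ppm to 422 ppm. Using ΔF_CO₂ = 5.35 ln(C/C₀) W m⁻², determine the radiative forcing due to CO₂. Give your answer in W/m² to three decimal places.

ΔF = 2.176 W/m²

CO₂ absorption bands are partially saturated, so forcing scales with the logarithm of the concentration ratio.
CO₂: 5.35 × ln(422/281) = 5.35 × ln(1.50178) = 5.35 × 0.40665 = 2.1756 W/m².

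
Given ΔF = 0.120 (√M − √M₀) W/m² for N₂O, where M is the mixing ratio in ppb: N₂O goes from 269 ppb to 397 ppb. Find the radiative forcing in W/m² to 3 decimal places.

N₂O: 0.120 × (√397 − √269) = 0.120 × (19.9249 − 16.4012) = 0.120 × 3.5237 = 0.4228 W/m².

ΔF = 0.423 W/m²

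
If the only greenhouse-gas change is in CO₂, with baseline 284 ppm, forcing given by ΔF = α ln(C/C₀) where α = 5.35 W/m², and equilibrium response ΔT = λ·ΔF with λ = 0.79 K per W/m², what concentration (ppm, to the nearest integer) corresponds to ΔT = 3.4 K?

Required forcing: ΔF = ΔT/λ = 3.4/0.79 = 4.3038 W/m².
Then ln(C/284) = ΔF/5.35 = 4.3038/5.35 = 0.80445.
So C = 284 × e^0.80445 = 284 × 2.23547 = 634.87 ppm.

C ≈ 635 ppm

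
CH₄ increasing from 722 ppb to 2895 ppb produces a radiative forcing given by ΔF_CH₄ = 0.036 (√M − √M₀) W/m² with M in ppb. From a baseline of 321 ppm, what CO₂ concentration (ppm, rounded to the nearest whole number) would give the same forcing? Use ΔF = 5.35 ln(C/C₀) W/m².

C ≈ 385 ppm

CH₄ forcing: 0.036 × (√2895 − √722) = 0.036 × (53.8052 − 26.8701) = 0.036 × 26.9351 = 0.96966 W/m².
Set 5.35 ln(C/321) = 0.96966: ln(C/321) = 0.96966/5.35 = 0.18124, so C = 321 × e^0.18124 = 321 × 1.19870 = 384.78 ppm.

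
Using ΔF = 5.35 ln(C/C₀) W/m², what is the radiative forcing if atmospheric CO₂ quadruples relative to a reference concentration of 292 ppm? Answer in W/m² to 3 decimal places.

ΔF = 7.417 W/m²

Because the forcing depends only on the ratio C/C₀, the initial concentration does not enter.
ΔF = 5.35 × ln(4) = 5.35 × 1.38629 = 7.4167 W/m².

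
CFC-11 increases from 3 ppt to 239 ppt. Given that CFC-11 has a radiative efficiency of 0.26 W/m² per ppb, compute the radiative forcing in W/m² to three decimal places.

ΔF = 0.061 W/m²

CFC-11: Δ = 239 − 3 = 236 ppt = 0.236 ppb; ΔF = 0.26 × 0.236 = 0.0614 W/m².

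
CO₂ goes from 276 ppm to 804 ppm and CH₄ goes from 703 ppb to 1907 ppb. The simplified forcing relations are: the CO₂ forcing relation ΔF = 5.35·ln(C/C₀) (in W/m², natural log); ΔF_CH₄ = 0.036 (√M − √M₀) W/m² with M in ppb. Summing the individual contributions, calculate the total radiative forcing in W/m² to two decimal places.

CO₂: 5.35 × ln(804/276) = 5.35 × ln(2.91304) = 5.35 × 1.06920 = 5.7202 W/m².
CH₄: 0.036 × (√1907 − √703) = 0.036 × (43.6692 − 26.5141) = 0.036 × 17.1551 = 0.6176 W/m².
Total ΔF = 5.7202 + 0.6176 = 6.3378 W/m².

ΔF = 6.34 W/m²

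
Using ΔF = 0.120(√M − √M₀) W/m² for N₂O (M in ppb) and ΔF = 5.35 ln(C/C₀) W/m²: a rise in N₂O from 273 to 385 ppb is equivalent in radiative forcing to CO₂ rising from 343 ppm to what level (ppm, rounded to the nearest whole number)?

N₂O forcing: 0.120 × (√385 − √273) = 0.120 × (19.6214 − 16.5227) = 0.120 × 3.0987 = 0.37184 W/m².
Set 5.35 ln(C/343) = 0.37184: ln(C/343) = 0.37184/5.35 = 0.06950, so C = 343 × e^0.06950 = 343 × 1.07197 = 367.69 ppm.

C ≈ 368 ppm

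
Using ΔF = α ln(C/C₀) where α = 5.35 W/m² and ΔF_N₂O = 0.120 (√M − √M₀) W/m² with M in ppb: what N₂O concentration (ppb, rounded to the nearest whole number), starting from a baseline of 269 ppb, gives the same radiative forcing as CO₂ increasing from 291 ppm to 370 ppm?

M ≈ 735 ppb

CO₂ forcing: 5.35 × ln(370/291) = 5.35 × 0.240180 = 1.28496 W/m².
Set 0.120(√M − √269) = 1.28496: √M = 1.28496/0.120 + √269 = 10.7080 + 16.4012 = 27.1092.
M = (27.1092)² = 734.91 ppb.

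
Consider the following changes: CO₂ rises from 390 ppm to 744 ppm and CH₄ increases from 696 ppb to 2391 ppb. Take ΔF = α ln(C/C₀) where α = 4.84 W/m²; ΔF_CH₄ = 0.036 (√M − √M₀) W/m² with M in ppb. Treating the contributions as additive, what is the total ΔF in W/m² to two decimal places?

ΔF = 3.94 W/m²

CO₂: 4.84 × ln(744/390) = 4.84 × ln(1.90769) = 4.84 × 0.64589 = 3.1261 W/m².
CH₄: 0.036 × (√2391 − √696) = 0.036 × (48.8979 − 26.3818) = 0.036 × 22.5161 = 0.8106 W/m².
Total ΔF = 3.1261 + 0.8106 = 3.9367 W/m².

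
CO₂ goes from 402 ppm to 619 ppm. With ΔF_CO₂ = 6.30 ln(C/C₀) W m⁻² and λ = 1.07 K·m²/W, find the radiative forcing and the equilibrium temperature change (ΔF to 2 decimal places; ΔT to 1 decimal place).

CO₂: 6.30 × ln(619/402) = 6.30 × ln(1.53980) = 6.30 × 0.43165 = 2.7194 W/m².
ΔT = λ ΔF = 1.07 × 2.72 = 2.9104 K.

ΔF = 2.72 W/m²; ΔT = 2.9 K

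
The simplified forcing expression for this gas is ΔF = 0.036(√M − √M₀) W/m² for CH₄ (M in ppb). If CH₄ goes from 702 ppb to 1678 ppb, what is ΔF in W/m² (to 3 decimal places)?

CH₄: 0.036 × (√1678 − √702) = 0.036 × (40.9634 − 26.4953) = 0.036 × 14.4681 = 0.5209 W/m².

ΔF = 0.521 W/m²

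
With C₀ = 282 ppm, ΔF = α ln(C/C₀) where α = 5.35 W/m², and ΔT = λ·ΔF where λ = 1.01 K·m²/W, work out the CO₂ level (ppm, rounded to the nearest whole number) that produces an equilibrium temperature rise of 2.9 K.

C ≈ 482 ppm

Required forcing: ΔF = ΔT/λ = 2.9/1.01 = 2.8713 W/m².
Then ln(C/282) = ΔF/5.35 = 2.8713/5.35 = 0.53669.
So C = 282 × e^0.53669 = 282 × 1.71034 = 482.32 ppm.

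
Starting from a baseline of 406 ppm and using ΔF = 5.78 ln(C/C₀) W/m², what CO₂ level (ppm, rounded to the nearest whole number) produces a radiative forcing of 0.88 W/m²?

Set 5.78 ln(C/406) = 0.88, so ln(C/406) = 0.88/5.78 = 0.15225.
Then C/406 = e^0.15225 = 1.16445, giving C = 406 × 1.16445 = 472.77 ppm.

C ≈ 473 ppm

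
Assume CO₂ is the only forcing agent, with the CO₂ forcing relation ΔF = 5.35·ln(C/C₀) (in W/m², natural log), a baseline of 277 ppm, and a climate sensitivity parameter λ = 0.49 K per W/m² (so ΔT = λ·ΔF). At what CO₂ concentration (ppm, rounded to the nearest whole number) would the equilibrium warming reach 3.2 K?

Required forcing: ΔF = ΔT/λ = 3.2/0.49 = 6.5306 W/m².
Then ln(C/277) = ΔF/5.35 = 6.5306/5.35 = 1.22067.
So C = 277 × e^1.22067 = 277 × 3.38946 = 938.88 ppm.

C ≈ 939 ppm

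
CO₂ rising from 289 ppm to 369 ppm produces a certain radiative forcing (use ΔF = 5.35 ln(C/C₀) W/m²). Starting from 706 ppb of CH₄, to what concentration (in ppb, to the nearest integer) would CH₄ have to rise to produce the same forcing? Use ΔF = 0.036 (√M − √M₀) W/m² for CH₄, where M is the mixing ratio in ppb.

M ≈ 3955 ppb

CO₂ forcing: 5.35 × ln(369/289) = 5.35 × 0.244370 = 1.30738 W/m².
Set 0.036(√M − √706) = 1.30738: √M = 1.30738/0.036 + √706 = 36.3161 + 26.5707 = 62.8868.
M = (62.8868)² = 3954.75 ppb.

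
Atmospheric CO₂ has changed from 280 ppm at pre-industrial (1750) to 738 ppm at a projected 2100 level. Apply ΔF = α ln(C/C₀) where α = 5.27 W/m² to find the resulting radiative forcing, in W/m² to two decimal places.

ΔF = 5.11 W/m²

CO₂: 5.27 × ln(738/280) = 5.27 × ln(2.63571) = 5.27 × 0.96915 = 5.1074 W/m².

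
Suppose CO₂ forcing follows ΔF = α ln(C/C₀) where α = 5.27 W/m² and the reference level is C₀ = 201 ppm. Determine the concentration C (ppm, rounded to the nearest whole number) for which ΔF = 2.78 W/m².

Set 5.27 ln(C/201) = 2.78, so ln(C/201) = 2.78/5.27 = 0.52751.
Then C/201 = e^0.52751 = 1.69471, giving C = 201 × 1.69471 = 340.64 ppm.

C ≈ 341 ppm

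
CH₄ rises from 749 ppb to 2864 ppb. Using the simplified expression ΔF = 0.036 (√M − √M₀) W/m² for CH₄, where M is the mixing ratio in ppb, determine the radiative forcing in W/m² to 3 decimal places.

CH₄: 0.036 × (√2864 − √749) = 0.036 × (53.5164 − 27.3679) = 0.036 × 26.1485 = 0.9413 W/m².

ΔF = 0.941 W/m²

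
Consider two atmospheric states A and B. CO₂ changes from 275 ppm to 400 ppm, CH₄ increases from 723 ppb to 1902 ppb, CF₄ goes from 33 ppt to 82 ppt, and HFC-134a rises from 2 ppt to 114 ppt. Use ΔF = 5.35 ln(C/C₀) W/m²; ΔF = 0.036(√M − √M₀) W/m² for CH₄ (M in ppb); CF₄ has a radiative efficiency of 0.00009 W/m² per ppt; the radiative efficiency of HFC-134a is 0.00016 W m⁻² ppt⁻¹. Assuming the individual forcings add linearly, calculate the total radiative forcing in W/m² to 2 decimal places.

ΔF = 2.63 W/m²

CO₂: 5.35 × ln(400/275) = 5.35 × ln(1.45455) = 5.35 × 0.37470 = 2.0046 W/m².
CH₄: 0.036 × (√1902 − √723) = 0.036 × (43.6119 − 26.8887) = 0.036 × 16.7232 = 0.6020 W/m².
CF₄: ΔF = 0.00009 × (82 − 33) = 0.00009 × 49 = 0.0044 W/m².
HFC-134a: ΔF = 0.00016 × (114 − 2) = 0.00016 × 112 = 0.0179 W/m².
Total ΔF = 2.0046 + 0.6020 + 0.0044 + 0.0179 = 2.6289 W/m².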